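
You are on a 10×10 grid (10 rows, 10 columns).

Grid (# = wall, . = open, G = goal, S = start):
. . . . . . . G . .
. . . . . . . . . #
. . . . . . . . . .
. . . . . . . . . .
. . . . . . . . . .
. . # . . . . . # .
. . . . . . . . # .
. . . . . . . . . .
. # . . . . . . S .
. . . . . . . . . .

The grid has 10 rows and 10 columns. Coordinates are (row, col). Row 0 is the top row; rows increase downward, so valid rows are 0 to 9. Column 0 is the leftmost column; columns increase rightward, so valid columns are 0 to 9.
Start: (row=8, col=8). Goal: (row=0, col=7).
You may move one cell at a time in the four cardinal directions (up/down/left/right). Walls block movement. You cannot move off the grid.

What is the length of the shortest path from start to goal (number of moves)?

Answer: Shortest path length: 9

Derivation:
BFS from (row=8, col=8) until reaching (row=0, col=7):
  Distance 0: (row=8, col=8)
  Distance 1: (row=7, col=8), (row=8, col=7), (row=8, col=9), (row=9, col=8)
  Distance 2: (row=7, col=7), (row=7, col=9), (row=8, col=6), (row=9, col=7), (row=9, col=9)
  Distance 3: (row=6, col=7), (row=6, col=9), (row=7, col=6), (row=8, col=5), (row=9, col=6)
  Distance 4: (row=5, col=7), (row=5, col=9), (row=6, col=6), (row=7, col=5), (row=8, col=4), (row=9, col=5)
  Distance 5: (row=4, col=7), (row=4, col=9), (row=5, col=6), (row=6, col=5), (row=7, col=4), (row=8, col=3), (row=9, col=4)
  Distance 6: (row=3, col=7), (row=3, col=9), (row=4, col=6), (row=4, col=8), (row=5, col=5), (row=6, col=4), (row=7, col=3), (row=8, col=2), (row=9, col=3)
  Distance 7: (row=2, col=7), (row=2, col=9), (row=3, col=6), (row=3, col=8), (row=4, col=5), (row=5, col=4), (row=6, col=3), (row=7, col=2), (row=9, col=2)
  Distance 8: (row=1, col=7), (row=2, col=6), (row=2, col=8), (row=3, col=5), (row=4, col=4), (row=5, col=3), (row=6, col=2), (row=7, col=1), (row=9, col=1)
  Distance 9: (row=0, col=7), (row=1, col=6), (row=1, col=8), (row=2, col=5), (row=3, col=4), (row=4, col=3), (row=6, col=1), (row=7, col=0), (row=9, col=0)  <- goal reached here
One shortest path (9 moves): (row=8, col=8) -> (row=8, col=7) -> (row=7, col=7) -> (row=6, col=7) -> (row=5, col=7) -> (row=4, col=7) -> (row=3, col=7) -> (row=2, col=7) -> (row=1, col=7) -> (row=0, col=7)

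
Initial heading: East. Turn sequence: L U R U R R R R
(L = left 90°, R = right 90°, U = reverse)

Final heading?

Start: East
  L (left (90° counter-clockwise)) -> North
  U (U-turn (180°)) -> South
  R (right (90° clockwise)) -> West
  U (U-turn (180°)) -> East
  R (right (90° clockwise)) -> South
  R (right (90° clockwise)) -> West
  R (right (90° clockwise)) -> North
  R (right (90° clockwise)) -> East
Final: East

Answer: Final heading: East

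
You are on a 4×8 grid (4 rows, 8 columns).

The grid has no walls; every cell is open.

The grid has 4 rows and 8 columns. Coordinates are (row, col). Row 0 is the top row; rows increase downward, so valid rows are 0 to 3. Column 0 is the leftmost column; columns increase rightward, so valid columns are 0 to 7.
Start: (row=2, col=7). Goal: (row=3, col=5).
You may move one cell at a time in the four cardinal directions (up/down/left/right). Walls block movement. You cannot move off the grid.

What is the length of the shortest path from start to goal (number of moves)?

Answer: Shortest path length: 3

Derivation:
BFS from (row=2, col=7) until reaching (row=3, col=5):
  Distance 0: (row=2, col=7)
  Distance 1: (row=1, col=7), (row=2, col=6), (row=3, col=7)
  Distance 2: (row=0, col=7), (row=1, col=6), (row=2, col=5), (row=3, col=6)
  Distance 3: (row=0, col=6), (row=1, col=5), (row=2, col=4), (row=3, col=5)  <- goal reached here
One shortest path (3 moves): (row=2, col=7) -> (row=2, col=6) -> (row=2, col=5) -> (row=3, col=5)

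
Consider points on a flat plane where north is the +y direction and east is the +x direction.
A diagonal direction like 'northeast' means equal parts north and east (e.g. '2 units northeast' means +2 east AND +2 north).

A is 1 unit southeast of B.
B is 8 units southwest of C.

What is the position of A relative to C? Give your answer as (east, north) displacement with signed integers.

Answer: A is at (east=-7, north=-9) relative to C.

Derivation:
Place C at the origin (east=0, north=0).
  B is 8 units southwest of C: delta (east=-8, north=-8); B at (east=-8, north=-8).
  A is 1 unit southeast of B: delta (east=+1, north=-1); A at (east=-7, north=-9).
Therefore A relative to C: (east=-7, north=-9).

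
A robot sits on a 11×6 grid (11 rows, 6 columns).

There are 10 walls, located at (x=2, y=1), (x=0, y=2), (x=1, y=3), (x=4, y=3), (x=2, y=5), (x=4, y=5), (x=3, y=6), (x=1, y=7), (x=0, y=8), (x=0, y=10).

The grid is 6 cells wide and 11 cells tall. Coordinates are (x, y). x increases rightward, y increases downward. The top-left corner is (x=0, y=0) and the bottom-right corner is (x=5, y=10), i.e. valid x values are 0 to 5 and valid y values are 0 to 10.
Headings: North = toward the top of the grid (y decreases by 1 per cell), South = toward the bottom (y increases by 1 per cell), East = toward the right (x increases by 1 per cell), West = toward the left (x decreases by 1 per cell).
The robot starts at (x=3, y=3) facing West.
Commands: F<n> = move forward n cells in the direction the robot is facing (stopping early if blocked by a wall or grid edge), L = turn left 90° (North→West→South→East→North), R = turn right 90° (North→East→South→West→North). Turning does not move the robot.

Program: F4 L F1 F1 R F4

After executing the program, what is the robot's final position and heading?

Answer: Final position: (x=0, y=4), facing West

Derivation:
Start: (x=3, y=3), facing West
  F4: move forward 1/4 (blocked), now at (x=2, y=3)
  L: turn left, now facing South
  F1: move forward 1, now at (x=2, y=4)
  F1: move forward 0/1 (blocked), now at (x=2, y=4)
  R: turn right, now facing West
  F4: move forward 2/4 (blocked), now at (x=0, y=4)
Final: (x=0, y=4), facing West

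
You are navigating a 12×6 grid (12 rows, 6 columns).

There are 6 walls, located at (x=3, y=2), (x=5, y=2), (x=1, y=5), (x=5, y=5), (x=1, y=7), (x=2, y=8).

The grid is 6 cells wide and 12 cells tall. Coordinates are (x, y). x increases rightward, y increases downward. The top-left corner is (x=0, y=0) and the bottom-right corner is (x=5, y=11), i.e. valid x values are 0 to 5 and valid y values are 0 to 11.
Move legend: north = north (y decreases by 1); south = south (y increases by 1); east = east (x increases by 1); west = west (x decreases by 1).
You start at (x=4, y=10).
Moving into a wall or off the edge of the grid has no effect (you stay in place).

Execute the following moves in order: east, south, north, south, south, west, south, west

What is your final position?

Answer: Final position: (x=3, y=11)

Derivation:
Start: (x=4, y=10)
  east (east): (x=4, y=10) -> (x=5, y=10)
  south (south): (x=5, y=10) -> (x=5, y=11)
  north (north): (x=5, y=11) -> (x=5, y=10)
  south (south): (x=5, y=10) -> (x=5, y=11)
  south (south): blocked, stay at (x=5, y=11)
  west (west): (x=5, y=11) -> (x=4, y=11)
  south (south): blocked, stay at (x=4, y=11)
  west (west): (x=4, y=11) -> (x=3, y=11)
Final: (x=3, y=11)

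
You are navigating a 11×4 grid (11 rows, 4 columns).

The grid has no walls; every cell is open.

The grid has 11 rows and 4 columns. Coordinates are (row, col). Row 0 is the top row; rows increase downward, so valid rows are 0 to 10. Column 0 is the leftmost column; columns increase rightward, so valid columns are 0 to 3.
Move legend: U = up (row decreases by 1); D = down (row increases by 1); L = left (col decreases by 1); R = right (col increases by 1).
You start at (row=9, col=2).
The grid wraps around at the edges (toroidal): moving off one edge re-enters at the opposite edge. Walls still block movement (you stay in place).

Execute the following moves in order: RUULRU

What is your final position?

Answer: Final position: (row=6, col=3)

Derivation:
Start: (row=9, col=2)
  R (right): (row=9, col=2) -> (row=9, col=3)
  U (up): (row=9, col=3) -> (row=8, col=3)
  U (up): (row=8, col=3) -> (row=7, col=3)
  L (left): (row=7, col=3) -> (row=7, col=2)
  R (right): (row=7, col=2) -> (row=7, col=3)
  U (up): (row=7, col=3) -> (row=6, col=3)
Final: (row=6, col=3)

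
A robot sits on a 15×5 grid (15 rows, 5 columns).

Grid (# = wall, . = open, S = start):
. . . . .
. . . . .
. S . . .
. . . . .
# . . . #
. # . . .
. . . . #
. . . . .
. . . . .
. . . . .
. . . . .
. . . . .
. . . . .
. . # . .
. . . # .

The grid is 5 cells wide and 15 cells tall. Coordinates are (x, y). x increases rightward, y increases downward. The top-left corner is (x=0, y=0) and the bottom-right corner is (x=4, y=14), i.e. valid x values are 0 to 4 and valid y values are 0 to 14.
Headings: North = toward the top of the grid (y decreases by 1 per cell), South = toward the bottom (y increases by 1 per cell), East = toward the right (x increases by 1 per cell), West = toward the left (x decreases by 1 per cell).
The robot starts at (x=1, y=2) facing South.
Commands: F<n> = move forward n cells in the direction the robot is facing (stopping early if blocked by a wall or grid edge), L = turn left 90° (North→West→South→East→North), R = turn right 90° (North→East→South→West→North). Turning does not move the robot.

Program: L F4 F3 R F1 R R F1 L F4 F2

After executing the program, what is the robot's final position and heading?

Answer: Final position: (x=0, y=2), facing West

Derivation:
Start: (x=1, y=2), facing South
  L: turn left, now facing East
  F4: move forward 3/4 (blocked), now at (x=4, y=2)
  F3: move forward 0/3 (blocked), now at (x=4, y=2)
  R: turn right, now facing South
  F1: move forward 1, now at (x=4, y=3)
  R: turn right, now facing West
  R: turn right, now facing North
  F1: move forward 1, now at (x=4, y=2)
  L: turn left, now facing West
  F4: move forward 4, now at (x=0, y=2)
  F2: move forward 0/2 (blocked), now at (x=0, y=2)
Final: (x=0, y=2), facing West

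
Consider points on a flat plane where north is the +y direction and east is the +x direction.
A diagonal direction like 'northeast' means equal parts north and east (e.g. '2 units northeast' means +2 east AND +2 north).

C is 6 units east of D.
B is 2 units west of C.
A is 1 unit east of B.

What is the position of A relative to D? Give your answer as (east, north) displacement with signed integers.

Place D at the origin (east=0, north=0).
  C is 6 units east of D: delta (east=+6, north=+0); C at (east=6, north=0).
  B is 2 units west of C: delta (east=-2, north=+0); B at (east=4, north=0).
  A is 1 unit east of B: delta (east=+1, north=+0); A at (east=5, north=0).
Therefore A relative to D: (east=5, north=0).

Answer: A is at (east=5, north=0) relative to D.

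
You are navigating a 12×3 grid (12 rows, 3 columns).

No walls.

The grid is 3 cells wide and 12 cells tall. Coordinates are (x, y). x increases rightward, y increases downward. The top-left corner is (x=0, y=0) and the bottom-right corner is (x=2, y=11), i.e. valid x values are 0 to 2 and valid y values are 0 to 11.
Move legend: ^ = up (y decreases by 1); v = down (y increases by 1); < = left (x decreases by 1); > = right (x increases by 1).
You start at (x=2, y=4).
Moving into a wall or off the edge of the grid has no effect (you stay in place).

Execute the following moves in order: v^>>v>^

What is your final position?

Answer: Final position: (x=2, y=4)

Derivation:
Start: (x=2, y=4)
  v (down): (x=2, y=4) -> (x=2, y=5)
  ^ (up): (x=2, y=5) -> (x=2, y=4)
  > (right): blocked, stay at (x=2, y=4)
  > (right): blocked, stay at (x=2, y=4)
  v (down): (x=2, y=4) -> (x=2, y=5)
  > (right): blocked, stay at (x=2, y=5)
  ^ (up): (x=2, y=5) -> (x=2, y=4)
Final: (x=2, y=4)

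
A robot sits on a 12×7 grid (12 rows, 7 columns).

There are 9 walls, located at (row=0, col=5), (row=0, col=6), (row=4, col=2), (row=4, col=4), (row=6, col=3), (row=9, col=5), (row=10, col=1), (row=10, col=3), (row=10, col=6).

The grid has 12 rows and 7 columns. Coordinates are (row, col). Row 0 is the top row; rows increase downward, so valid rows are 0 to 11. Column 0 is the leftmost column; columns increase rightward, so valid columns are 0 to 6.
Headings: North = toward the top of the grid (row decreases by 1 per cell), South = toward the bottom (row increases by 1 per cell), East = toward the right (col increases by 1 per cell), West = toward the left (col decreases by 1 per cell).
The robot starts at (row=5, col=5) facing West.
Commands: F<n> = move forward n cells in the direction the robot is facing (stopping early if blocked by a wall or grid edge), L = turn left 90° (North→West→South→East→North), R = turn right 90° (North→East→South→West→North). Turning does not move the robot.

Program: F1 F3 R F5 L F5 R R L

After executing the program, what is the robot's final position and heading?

Answer: Final position: (row=0, col=0), facing North

Derivation:
Start: (row=5, col=5), facing West
  F1: move forward 1, now at (row=5, col=4)
  F3: move forward 3, now at (row=5, col=1)
  R: turn right, now facing North
  F5: move forward 5, now at (row=0, col=1)
  L: turn left, now facing West
  F5: move forward 1/5 (blocked), now at (row=0, col=0)
  R: turn right, now facing North
  R: turn right, now facing East
  L: turn left, now facing North
Final: (row=0, col=0), facing North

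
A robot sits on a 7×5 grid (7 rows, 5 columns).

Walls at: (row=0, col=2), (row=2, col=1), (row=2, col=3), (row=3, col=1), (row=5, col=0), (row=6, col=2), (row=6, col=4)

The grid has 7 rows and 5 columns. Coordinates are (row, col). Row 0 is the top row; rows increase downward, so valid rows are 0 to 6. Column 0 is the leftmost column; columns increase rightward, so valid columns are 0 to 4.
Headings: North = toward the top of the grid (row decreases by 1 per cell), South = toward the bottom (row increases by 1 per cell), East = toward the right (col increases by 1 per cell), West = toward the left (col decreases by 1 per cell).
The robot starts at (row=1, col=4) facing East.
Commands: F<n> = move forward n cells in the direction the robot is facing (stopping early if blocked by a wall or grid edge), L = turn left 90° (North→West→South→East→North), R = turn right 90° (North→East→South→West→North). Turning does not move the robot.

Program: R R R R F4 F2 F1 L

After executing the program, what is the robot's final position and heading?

Start: (row=1, col=4), facing East
  R: turn right, now facing South
  R: turn right, now facing West
  R: turn right, now facing North
  R: turn right, now facing East
  F4: move forward 0/4 (blocked), now at (row=1, col=4)
  F2: move forward 0/2 (blocked), now at (row=1, col=4)
  F1: move forward 0/1 (blocked), now at (row=1, col=4)
  L: turn left, now facing North
Final: (row=1, col=4), facing North

Answer: Final position: (row=1, col=4), facing North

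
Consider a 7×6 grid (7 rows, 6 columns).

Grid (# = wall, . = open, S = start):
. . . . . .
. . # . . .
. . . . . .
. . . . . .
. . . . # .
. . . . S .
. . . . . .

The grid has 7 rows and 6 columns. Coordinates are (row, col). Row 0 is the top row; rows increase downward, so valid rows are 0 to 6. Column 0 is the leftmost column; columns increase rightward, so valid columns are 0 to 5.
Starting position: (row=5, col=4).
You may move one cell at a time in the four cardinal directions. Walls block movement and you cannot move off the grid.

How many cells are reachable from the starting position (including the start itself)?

Answer: Reachable cells: 40

Derivation:
BFS flood-fill from (row=5, col=4):
  Distance 0: (row=5, col=4)
  Distance 1: (row=5, col=3), (row=5, col=5), (row=6, col=4)
  Distance 2: (row=4, col=3), (row=4, col=5), (row=5, col=2), (row=6, col=3), (row=6, col=5)
  Distance 3: (row=3, col=3), (row=3, col=5), (row=4, col=2), (row=5, col=1), (row=6, col=2)
  Distance 4: (row=2, col=3), (row=2, col=5), (row=3, col=2), (row=3, col=4), (row=4, col=1), (row=5, col=0), (row=6, col=1)
  Distance 5: (row=1, col=3), (row=1, col=5), (row=2, col=2), (row=2, col=4), (row=3, col=1), (row=4, col=0), (row=6, col=0)
  Distance 6: (row=0, col=3), (row=0, col=5), (row=1, col=4), (row=2, col=1), (row=3, col=0)
  Distance 7: (row=0, col=2), (row=0, col=4), (row=1, col=1), (row=2, col=0)
  Distance 8: (row=0, col=1), (row=1, col=0)
  Distance 9: (row=0, col=0)
Total reachable: 40 (grid has 40 open cells total)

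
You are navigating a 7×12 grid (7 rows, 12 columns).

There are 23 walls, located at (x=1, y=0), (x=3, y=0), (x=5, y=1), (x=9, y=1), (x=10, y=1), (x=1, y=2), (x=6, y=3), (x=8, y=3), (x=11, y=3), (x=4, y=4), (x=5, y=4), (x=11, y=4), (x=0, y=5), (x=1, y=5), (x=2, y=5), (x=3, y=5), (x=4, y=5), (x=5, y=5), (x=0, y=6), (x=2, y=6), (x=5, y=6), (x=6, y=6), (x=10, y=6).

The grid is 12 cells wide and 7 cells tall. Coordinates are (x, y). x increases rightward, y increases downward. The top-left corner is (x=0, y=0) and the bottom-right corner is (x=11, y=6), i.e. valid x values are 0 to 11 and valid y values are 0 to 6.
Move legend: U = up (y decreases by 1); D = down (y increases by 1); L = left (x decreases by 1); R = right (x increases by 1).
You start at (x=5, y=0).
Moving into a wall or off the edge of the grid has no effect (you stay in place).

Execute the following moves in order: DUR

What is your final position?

Answer: Final position: (x=6, y=0)

Derivation:
Start: (x=5, y=0)
  D (down): blocked, stay at (x=5, y=0)
  U (up): blocked, stay at (x=5, y=0)
  R (right): (x=5, y=0) -> (x=6, y=0)
Final: (x=6, y=0)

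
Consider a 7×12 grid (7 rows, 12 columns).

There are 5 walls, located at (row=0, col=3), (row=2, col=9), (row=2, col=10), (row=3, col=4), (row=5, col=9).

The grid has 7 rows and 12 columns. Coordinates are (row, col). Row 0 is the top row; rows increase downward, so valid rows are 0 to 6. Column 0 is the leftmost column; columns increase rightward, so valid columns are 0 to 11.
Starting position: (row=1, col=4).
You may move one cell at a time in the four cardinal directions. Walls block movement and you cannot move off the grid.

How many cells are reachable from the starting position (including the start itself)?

Answer: Reachable cells: 79

Derivation:
BFS flood-fill from (row=1, col=4):
  Distance 0: (row=1, col=4)
  Distance 1: (row=0, col=4), (row=1, col=3), (row=1, col=5), (row=2, col=4)
  Distance 2: (row=0, col=5), (row=1, col=2), (row=1, col=6), (row=2, col=3), (row=2, col=5)
  Distance 3: (row=0, col=2), (row=0, col=6), (row=1, col=1), (row=1, col=7), (row=2, col=2), (row=2, col=6), (row=3, col=3), (row=3, col=5)
  Distance 4: (row=0, col=1), (row=0, col=7), (row=1, col=0), (row=1, col=8), (row=2, col=1), (row=2, col=7), (row=3, col=2), (row=3, col=6), (row=4, col=3), (row=4, col=5)
  Distance 5: (row=0, col=0), (row=0, col=8), (row=1, col=9), (row=2, col=0), (row=2, col=8), (row=3, col=1), (row=3, col=7), (row=4, col=2), (row=4, col=4), (row=4, col=6), (row=5, col=3), (row=5, col=5)
  Distance 6: (row=0, col=9), (row=1, col=10), (row=3, col=0), (row=3, col=8), (row=4, col=1), (row=4, col=7), (row=5, col=2), (row=5, col=4), (row=5, col=6), (row=6, col=3), (row=6, col=5)
  Distance 7: (row=0, col=10), (row=1, col=11), (row=3, col=9), (row=4, col=0), (row=4, col=8), (row=5, col=1), (row=5, col=7), (row=6, col=2), (row=6, col=4), (row=6, col=6)
  Distance 8: (row=0, col=11), (row=2, col=11), (row=3, col=10), (row=4, col=9), (row=5, col=0), (row=5, col=8), (row=6, col=1), (row=6, col=7)
  Distance 9: (row=3, col=11), (row=4, col=10), (row=6, col=0), (row=6, col=8)
  Distance 10: (row=4, col=11), (row=5, col=10), (row=6, col=9)
  Distance 11: (row=5, col=11), (row=6, col=10)
  Distance 12: (row=6, col=11)
Total reachable: 79 (grid has 79 open cells total)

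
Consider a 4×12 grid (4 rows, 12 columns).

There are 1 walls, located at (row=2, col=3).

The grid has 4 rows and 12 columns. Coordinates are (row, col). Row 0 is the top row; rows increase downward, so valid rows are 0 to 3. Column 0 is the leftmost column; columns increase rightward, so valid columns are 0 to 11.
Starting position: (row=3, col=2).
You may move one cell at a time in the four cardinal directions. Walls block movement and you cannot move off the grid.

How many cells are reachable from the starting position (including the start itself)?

BFS flood-fill from (row=3, col=2):
  Distance 0: (row=3, col=2)
  Distance 1: (row=2, col=2), (row=3, col=1), (row=3, col=3)
  Distance 2: (row=1, col=2), (row=2, col=1), (row=3, col=0), (row=3, col=4)
  Distance 3: (row=0, col=2), (row=1, col=1), (row=1, col=3), (row=2, col=0), (row=2, col=4), (row=3, col=5)
  Distance 4: (row=0, col=1), (row=0, col=3), (row=1, col=0), (row=1, col=4), (row=2, col=5), (row=3, col=6)
  Distance 5: (row=0, col=0), (row=0, col=4), (row=1, col=5), (row=2, col=6), (row=3, col=7)
  Distance 6: (row=0, col=5), (row=1, col=6), (row=2, col=7), (row=3, col=8)
  Distance 7: (row=0, col=6), (row=1, col=7), (row=2, col=8), (row=3, col=9)
  Distance 8: (row=0, col=7), (row=1, col=8), (row=2, col=9), (row=3, col=10)
  Distance 9: (row=0, col=8), (row=1, col=9), (row=2, col=10), (row=3, col=11)
  Distance 10: (row=0, col=9), (row=1, col=10), (row=2, col=11)
  Distance 11: (row=0, col=10), (row=1, col=11)
  Distance 12: (row=0, col=11)
Total reachable: 47 (grid has 47 open cells total)

Answer: Reachable cells: 47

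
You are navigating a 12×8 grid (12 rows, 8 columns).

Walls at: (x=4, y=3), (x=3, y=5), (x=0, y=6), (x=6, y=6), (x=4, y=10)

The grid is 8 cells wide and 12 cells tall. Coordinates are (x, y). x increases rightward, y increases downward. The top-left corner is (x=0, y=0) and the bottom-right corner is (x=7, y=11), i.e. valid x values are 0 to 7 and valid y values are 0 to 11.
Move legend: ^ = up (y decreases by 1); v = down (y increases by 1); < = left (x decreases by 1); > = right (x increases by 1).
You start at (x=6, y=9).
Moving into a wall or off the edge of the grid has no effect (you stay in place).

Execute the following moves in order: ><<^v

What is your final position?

Answer: Final position: (x=5, y=9)

Derivation:
Start: (x=6, y=9)
  > (right): (x=6, y=9) -> (x=7, y=9)
  < (left): (x=7, y=9) -> (x=6, y=9)
  < (left): (x=6, y=9) -> (x=5, y=9)
  ^ (up): (x=5, y=9) -> (x=5, y=8)
  v (down): (x=5, y=8) -> (x=5, y=9)
Final: (x=5, y=9)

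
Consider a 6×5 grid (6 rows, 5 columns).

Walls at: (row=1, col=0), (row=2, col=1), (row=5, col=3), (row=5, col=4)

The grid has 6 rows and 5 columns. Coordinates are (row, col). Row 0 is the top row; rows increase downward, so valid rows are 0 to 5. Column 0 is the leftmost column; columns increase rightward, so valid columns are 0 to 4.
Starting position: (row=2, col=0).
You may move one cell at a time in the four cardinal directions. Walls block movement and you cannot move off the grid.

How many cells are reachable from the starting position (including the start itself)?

Answer: Reachable cells: 26

Derivation:
BFS flood-fill from (row=2, col=0):
  Distance 0: (row=2, col=0)
  Distance 1: (row=3, col=0)
  Distance 2: (row=3, col=1), (row=4, col=0)
  Distance 3: (row=3, col=2), (row=4, col=1), (row=5, col=0)
  Distance 4: (row=2, col=2), (row=3, col=3), (row=4, col=2), (row=5, col=1)
  Distance 5: (row=1, col=2), (row=2, col=3), (row=3, col=4), (row=4, col=3), (row=5, col=2)
  Distance 6: (row=0, col=2), (row=1, col=1), (row=1, col=3), (row=2, col=4), (row=4, col=4)
  Distance 7: (row=0, col=1), (row=0, col=3), (row=1, col=4)
  Distance 8: (row=0, col=0), (row=0, col=4)
Total reachable: 26 (grid has 26 open cells total)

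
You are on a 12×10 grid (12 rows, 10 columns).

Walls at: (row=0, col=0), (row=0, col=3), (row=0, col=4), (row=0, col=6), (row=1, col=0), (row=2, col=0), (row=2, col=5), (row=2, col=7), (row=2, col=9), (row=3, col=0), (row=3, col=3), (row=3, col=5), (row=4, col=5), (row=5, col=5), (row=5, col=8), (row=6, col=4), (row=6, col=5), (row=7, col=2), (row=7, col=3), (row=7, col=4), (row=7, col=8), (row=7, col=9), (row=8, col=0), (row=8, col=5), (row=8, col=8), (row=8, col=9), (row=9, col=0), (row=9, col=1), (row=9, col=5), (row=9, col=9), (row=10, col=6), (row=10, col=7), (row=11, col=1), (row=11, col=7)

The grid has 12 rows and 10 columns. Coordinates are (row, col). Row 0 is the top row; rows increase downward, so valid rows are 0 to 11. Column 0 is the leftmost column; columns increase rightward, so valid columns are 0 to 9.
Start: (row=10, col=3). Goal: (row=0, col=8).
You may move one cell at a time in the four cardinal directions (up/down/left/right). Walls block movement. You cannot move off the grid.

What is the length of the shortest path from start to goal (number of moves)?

Answer: Shortest path length: 19

Derivation:
BFS from (row=10, col=3) until reaching (row=0, col=8):
  Distance 0: (row=10, col=3)
  Distance 1: (row=9, col=3), (row=10, col=2), (row=10, col=4), (row=11, col=3)
  Distance 2: (row=8, col=3), (row=9, col=2), (row=9, col=4), (row=10, col=1), (row=10, col=5), (row=11, col=2), (row=11, col=4)
  Distance 3: (row=8, col=2), (row=8, col=4), (row=10, col=0), (row=11, col=5)
  Distance 4: (row=8, col=1), (row=11, col=0), (row=11, col=6)
  Distance 5: (row=7, col=1)
  Distance 6: (row=6, col=1), (row=7, col=0)
  Distance 7: (row=5, col=1), (row=6, col=0), (row=6, col=2)
  Distance 8: (row=4, col=1), (row=5, col=0), (row=5, col=2), (row=6, col=3)
  Distance 9: (row=3, col=1), (row=4, col=0), (row=4, col=2), (row=5, col=3)
  Distance 10: (row=2, col=1), (row=3, col=2), (row=4, col=3), (row=5, col=4)
  Distance 11: (row=1, col=1), (row=2, col=2), (row=4, col=4)
  Distance 12: (row=0, col=1), (row=1, col=2), (row=2, col=3), (row=3, col=4)
  Distance 13: (row=0, col=2), (row=1, col=3), (row=2, col=4)
  Distance 14: (row=1, col=4)
  Distance 15: (row=1, col=5)
  Distance 16: (row=0, col=5), (row=1, col=6)
  Distance 17: (row=1, col=7), (row=2, col=6)
  Distance 18: (row=0, col=7), (row=1, col=8), (row=3, col=6)
  Distance 19: (row=0, col=8), (row=1, col=9), (row=2, col=8), (row=3, col=7), (row=4, col=6)  <- goal reached here
One shortest path (19 moves): (row=10, col=3) -> (row=10, col=2) -> (row=9, col=2) -> (row=8, col=2) -> (row=8, col=1) -> (row=7, col=1) -> (row=6, col=1) -> (row=6, col=2) -> (row=6, col=3) -> (row=5, col=3) -> (row=5, col=4) -> (row=4, col=4) -> (row=3, col=4) -> (row=2, col=4) -> (row=1, col=4) -> (row=1, col=5) -> (row=1, col=6) -> (row=1, col=7) -> (row=1, col=8) -> (row=0, col=8)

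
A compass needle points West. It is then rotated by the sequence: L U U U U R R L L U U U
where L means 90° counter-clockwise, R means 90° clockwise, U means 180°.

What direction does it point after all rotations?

Answer: Final heading: North

Derivation:
Start: West
  L (left (90° counter-clockwise)) -> South
  U (U-turn (180°)) -> North
  U (U-turn (180°)) -> South
  U (U-turn (180°)) -> North
  U (U-turn (180°)) -> South
  R (right (90° clockwise)) -> West
  R (right (90° clockwise)) -> North
  L (left (90° counter-clockwise)) -> West
  L (left (90° counter-clockwise)) -> South
  U (U-turn (180°)) -> North
  U (U-turn (180°)) -> South
  U (U-turn (180°)) -> North
Final: North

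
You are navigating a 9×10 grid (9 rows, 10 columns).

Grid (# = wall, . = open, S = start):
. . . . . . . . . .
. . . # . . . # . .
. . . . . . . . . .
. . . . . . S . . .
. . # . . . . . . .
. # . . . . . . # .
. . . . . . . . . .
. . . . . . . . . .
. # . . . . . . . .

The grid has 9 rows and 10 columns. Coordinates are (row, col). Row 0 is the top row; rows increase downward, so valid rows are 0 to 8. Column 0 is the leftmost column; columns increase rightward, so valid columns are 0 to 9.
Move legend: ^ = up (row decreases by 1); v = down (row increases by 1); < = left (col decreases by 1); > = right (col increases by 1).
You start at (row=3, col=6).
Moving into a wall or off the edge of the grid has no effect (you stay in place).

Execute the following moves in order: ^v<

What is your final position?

Start: (row=3, col=6)
  ^ (up): (row=3, col=6) -> (row=2, col=6)
  v (down): (row=2, col=6) -> (row=3, col=6)
  < (left): (row=3, col=6) -> (row=3, col=5)
Final: (row=3, col=5)

Answer: Final position: (row=3, col=5)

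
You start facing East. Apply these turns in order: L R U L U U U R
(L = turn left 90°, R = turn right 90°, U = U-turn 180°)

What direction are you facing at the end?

Answer: Final heading: East

Derivation:
Start: East
  L (left (90° counter-clockwise)) -> North
  R (right (90° clockwise)) -> East
  U (U-turn (180°)) -> West
  L (left (90° counter-clockwise)) -> South
  U (U-turn (180°)) -> North
  U (U-turn (180°)) -> South
  U (U-turn (180°)) -> North
  R (right (90° clockwise)) -> East
Final: East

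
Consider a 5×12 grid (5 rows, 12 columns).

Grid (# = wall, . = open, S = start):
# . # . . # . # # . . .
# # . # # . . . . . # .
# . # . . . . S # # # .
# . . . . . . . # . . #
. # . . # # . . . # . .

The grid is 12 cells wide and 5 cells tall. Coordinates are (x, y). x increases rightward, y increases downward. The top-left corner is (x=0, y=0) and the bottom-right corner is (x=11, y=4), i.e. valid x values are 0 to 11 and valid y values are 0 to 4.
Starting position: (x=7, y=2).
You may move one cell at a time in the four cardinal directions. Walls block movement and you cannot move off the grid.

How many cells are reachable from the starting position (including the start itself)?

Answer: Reachable cells: 29

Derivation:
BFS flood-fill from (x=7, y=2):
  Distance 0: (x=7, y=2)
  Distance 1: (x=7, y=1), (x=6, y=2), (x=7, y=3)
  Distance 2: (x=6, y=1), (x=8, y=1), (x=5, y=2), (x=6, y=3), (x=7, y=4)
  Distance 3: (x=6, y=0), (x=5, y=1), (x=9, y=1), (x=4, y=2), (x=5, y=3), (x=6, y=4), (x=8, y=4)
  Distance 4: (x=9, y=0), (x=3, y=2), (x=4, y=3)
  Distance 5: (x=10, y=0), (x=3, y=3)
  Distance 6: (x=11, y=0), (x=2, y=3), (x=3, y=4)
  Distance 7: (x=11, y=1), (x=1, y=3), (x=2, y=4)
  Distance 8: (x=1, y=2), (x=11, y=2)
Total reachable: 29 (grid has 38 open cells total)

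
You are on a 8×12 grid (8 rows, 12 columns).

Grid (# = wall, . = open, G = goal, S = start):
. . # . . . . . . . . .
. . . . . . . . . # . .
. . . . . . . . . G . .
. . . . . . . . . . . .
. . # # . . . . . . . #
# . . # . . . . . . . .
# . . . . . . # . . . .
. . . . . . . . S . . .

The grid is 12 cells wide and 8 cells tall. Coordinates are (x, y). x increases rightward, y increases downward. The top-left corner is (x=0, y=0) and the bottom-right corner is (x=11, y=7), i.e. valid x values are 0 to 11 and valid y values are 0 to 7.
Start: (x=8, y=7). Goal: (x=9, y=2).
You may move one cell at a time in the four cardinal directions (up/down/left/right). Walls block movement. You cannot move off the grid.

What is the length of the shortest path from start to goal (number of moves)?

BFS from (x=8, y=7) until reaching (x=9, y=2):
  Distance 0: (x=8, y=7)
  Distance 1: (x=8, y=6), (x=7, y=7), (x=9, y=7)
  Distance 2: (x=8, y=5), (x=9, y=6), (x=6, y=7), (x=10, y=7)
  Distance 3: (x=8, y=4), (x=7, y=5), (x=9, y=5), (x=6, y=6), (x=10, y=6), (x=5, y=7), (x=11, y=7)
  Distance 4: (x=8, y=3), (x=7, y=4), (x=9, y=4), (x=6, y=5), (x=10, y=5), (x=5, y=6), (x=11, y=6), (x=4, y=7)
  Distance 5: (x=8, y=2), (x=7, y=3), (x=9, y=3), (x=6, y=4), (x=10, y=4), (x=5, y=5), (x=11, y=5), (x=4, y=6), (x=3, y=7)
  Distance 6: (x=8, y=1), (x=7, y=2), (x=9, y=2), (x=6, y=3), (x=10, y=3), (x=5, y=4), (x=4, y=5), (x=3, y=6), (x=2, y=7)  <- goal reached here
One shortest path (6 moves): (x=8, y=7) -> (x=9, y=7) -> (x=9, y=6) -> (x=9, y=5) -> (x=9, y=4) -> (x=9, y=3) -> (x=9, y=2)

Answer: Shortest path length: 6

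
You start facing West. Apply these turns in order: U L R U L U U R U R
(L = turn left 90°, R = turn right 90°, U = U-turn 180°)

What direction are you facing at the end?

Start: West
  U (U-turn (180°)) -> East
  L (left (90° counter-clockwise)) -> North
  R (right (90° clockwise)) -> East
  U (U-turn (180°)) -> West
  L (left (90° counter-clockwise)) -> South
  U (U-turn (180°)) -> North
  U (U-turn (180°)) -> South
  R (right (90° clockwise)) -> West
  U (U-turn (180°)) -> East
  R (right (90° clockwise)) -> South
Final: South

Answer: Final heading: South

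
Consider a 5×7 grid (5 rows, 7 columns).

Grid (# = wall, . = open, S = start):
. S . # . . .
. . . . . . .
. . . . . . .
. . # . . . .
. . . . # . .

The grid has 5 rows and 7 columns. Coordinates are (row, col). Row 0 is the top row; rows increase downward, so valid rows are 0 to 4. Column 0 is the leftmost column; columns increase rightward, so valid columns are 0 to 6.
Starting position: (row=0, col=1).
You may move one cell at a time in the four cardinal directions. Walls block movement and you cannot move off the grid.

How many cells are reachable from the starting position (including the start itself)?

Answer: Reachable cells: 32

Derivation:
BFS flood-fill from (row=0, col=1):
  Distance 0: (row=0, col=1)
  Distance 1: (row=0, col=0), (row=0, col=2), (row=1, col=1)
  Distance 2: (row=1, col=0), (row=1, col=2), (row=2, col=1)
  Distance 3: (row=1, col=3), (row=2, col=0), (row=2, col=2), (row=3, col=1)
  Distance 4: (row=1, col=4), (row=2, col=3), (row=3, col=0), (row=4, col=1)
  Distance 5: (row=0, col=4), (row=1, col=5), (row=2, col=4), (row=3, col=3), (row=4, col=0), (row=4, col=2)
  Distance 6: (row=0, col=5), (row=1, col=6), (row=2, col=5), (row=3, col=4), (row=4, col=3)
  Distance 7: (row=0, col=6), (row=2, col=6), (row=3, col=5)
  Distance 8: (row=3, col=6), (row=4, col=5)
  Distance 9: (row=4, col=6)
Total reachable: 32 (grid has 32 open cells total)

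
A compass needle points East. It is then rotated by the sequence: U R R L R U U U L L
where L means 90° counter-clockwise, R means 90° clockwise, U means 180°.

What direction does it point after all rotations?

Start: East
  U (U-turn (180°)) -> West
  R (right (90° clockwise)) -> North
  R (right (90° clockwise)) -> East
  L (left (90° counter-clockwise)) -> North
  R (right (90° clockwise)) -> East
  U (U-turn (180°)) -> West
  U (U-turn (180°)) -> East
  U (U-turn (180°)) -> West
  L (left (90° counter-clockwise)) -> South
  L (left (90° counter-clockwise)) -> East
Final: East

Answer: Final heading: East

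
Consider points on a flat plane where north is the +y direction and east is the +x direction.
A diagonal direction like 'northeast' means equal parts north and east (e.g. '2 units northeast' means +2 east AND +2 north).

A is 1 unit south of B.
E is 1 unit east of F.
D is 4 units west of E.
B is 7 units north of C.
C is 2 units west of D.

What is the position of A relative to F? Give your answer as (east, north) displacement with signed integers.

Answer: A is at (east=-5, north=6) relative to F.

Derivation:
Place F at the origin (east=0, north=0).
  E is 1 unit east of F: delta (east=+1, north=+0); E at (east=1, north=0).
  D is 4 units west of E: delta (east=-4, north=+0); D at (east=-3, north=0).
  C is 2 units west of D: delta (east=-2, north=+0); C at (east=-5, north=0).
  B is 7 units north of C: delta (east=+0, north=+7); B at (east=-5, north=7).
  A is 1 unit south of B: delta (east=+0, north=-1); A at (east=-5, north=6).
Therefore A relative to F: (east=-5, north=6).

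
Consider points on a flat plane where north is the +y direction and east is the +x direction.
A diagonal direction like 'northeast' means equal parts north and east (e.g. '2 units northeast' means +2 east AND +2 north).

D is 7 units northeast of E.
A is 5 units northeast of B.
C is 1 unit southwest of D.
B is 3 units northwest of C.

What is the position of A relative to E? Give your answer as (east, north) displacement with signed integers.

Answer: A is at (east=8, north=14) relative to E.

Derivation:
Place E at the origin (east=0, north=0).
  D is 7 units northeast of E: delta (east=+7, north=+7); D at (east=7, north=7).
  C is 1 unit southwest of D: delta (east=-1, north=-1); C at (east=6, north=6).
  B is 3 units northwest of C: delta (east=-3, north=+3); B at (east=3, north=9).
  A is 5 units northeast of B: delta (east=+5, north=+5); A at (east=8, north=14).
Therefore A relative to E: (east=8, north=14).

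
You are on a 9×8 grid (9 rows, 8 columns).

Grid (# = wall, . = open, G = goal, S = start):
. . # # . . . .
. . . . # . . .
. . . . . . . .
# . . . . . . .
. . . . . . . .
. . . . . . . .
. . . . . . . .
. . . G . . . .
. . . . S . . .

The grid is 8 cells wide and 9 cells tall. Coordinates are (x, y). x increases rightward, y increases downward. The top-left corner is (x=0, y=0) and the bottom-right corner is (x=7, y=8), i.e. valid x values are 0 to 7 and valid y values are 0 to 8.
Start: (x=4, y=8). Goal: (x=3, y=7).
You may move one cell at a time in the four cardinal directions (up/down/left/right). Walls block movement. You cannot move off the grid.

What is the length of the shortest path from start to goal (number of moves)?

BFS from (x=4, y=8) until reaching (x=3, y=7):
  Distance 0: (x=4, y=8)
  Distance 1: (x=4, y=7), (x=3, y=8), (x=5, y=8)
  Distance 2: (x=4, y=6), (x=3, y=7), (x=5, y=7), (x=2, y=8), (x=6, y=8)  <- goal reached here
One shortest path (2 moves): (x=4, y=8) -> (x=3, y=8) -> (x=3, y=7)

Answer: Shortest path length: 2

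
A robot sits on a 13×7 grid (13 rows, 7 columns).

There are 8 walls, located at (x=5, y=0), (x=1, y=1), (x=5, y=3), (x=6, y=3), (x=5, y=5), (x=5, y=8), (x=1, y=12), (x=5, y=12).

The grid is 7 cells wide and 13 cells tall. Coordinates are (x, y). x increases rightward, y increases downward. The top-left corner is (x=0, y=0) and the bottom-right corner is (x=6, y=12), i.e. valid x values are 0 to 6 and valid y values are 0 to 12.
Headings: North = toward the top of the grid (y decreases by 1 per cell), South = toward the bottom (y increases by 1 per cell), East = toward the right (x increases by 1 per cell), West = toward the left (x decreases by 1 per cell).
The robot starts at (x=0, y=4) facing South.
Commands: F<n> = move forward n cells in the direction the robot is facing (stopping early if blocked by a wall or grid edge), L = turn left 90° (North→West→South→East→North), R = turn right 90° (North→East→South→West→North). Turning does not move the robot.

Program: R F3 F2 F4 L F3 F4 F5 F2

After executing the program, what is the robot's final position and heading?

Answer: Final position: (x=0, y=12), facing South

Derivation:
Start: (x=0, y=4), facing South
  R: turn right, now facing West
  F3: move forward 0/3 (blocked), now at (x=0, y=4)
  F2: move forward 0/2 (blocked), now at (x=0, y=4)
  F4: move forward 0/4 (blocked), now at (x=0, y=4)
  L: turn left, now facing South
  F3: move forward 3, now at (x=0, y=7)
  F4: move forward 4, now at (x=0, y=11)
  F5: move forward 1/5 (blocked), now at (x=0, y=12)
  F2: move forward 0/2 (blocked), now at (x=0, y=12)
Final: (x=0, y=12), facing South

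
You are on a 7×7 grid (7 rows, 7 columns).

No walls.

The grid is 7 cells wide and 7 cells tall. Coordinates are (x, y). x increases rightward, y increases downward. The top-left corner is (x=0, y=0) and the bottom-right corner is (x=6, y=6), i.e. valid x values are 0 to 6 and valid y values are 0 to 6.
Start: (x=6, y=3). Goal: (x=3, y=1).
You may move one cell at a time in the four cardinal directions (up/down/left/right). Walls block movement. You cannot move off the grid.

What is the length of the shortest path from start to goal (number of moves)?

Answer: Shortest path length: 5

Derivation:
BFS from (x=6, y=3) until reaching (x=3, y=1):
  Distance 0: (x=6, y=3)
  Distance 1: (x=6, y=2), (x=5, y=3), (x=6, y=4)
  Distance 2: (x=6, y=1), (x=5, y=2), (x=4, y=3), (x=5, y=4), (x=6, y=5)
  Distance 3: (x=6, y=0), (x=5, y=1), (x=4, y=2), (x=3, y=3), (x=4, y=4), (x=5, y=5), (x=6, y=6)
  Distance 4: (x=5, y=0), (x=4, y=1), (x=3, y=2), (x=2, y=3), (x=3, y=4), (x=4, y=5), (x=5, y=6)
  Distance 5: (x=4, y=0), (x=3, y=1), (x=2, y=2), (x=1, y=3), (x=2, y=4), (x=3, y=5), (x=4, y=6)  <- goal reached here
One shortest path (5 moves): (x=6, y=3) -> (x=5, y=3) -> (x=4, y=3) -> (x=3, y=3) -> (x=3, y=2) -> (x=3, y=1)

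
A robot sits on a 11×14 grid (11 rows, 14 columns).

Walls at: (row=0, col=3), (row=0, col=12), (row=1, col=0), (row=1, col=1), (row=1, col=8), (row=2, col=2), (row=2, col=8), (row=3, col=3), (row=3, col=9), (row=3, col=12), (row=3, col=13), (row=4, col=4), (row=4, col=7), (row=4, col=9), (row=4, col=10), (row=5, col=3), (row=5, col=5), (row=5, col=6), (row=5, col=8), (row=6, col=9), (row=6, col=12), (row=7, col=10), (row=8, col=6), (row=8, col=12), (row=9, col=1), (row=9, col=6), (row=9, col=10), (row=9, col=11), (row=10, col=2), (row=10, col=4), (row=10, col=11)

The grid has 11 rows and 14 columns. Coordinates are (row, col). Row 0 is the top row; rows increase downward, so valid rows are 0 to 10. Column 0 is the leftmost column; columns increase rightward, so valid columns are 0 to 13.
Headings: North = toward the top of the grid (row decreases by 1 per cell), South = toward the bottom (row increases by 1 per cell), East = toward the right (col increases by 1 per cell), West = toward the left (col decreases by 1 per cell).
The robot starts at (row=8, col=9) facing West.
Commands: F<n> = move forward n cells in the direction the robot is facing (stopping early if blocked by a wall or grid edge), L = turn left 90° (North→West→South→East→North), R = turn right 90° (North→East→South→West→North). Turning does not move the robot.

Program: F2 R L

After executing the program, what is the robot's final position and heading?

Start: (row=8, col=9), facing West
  F2: move forward 2, now at (row=8, col=7)
  R: turn right, now facing North
  L: turn left, now facing West
Final: (row=8, col=7), facing West

Answer: Final position: (row=8, col=7), facing West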